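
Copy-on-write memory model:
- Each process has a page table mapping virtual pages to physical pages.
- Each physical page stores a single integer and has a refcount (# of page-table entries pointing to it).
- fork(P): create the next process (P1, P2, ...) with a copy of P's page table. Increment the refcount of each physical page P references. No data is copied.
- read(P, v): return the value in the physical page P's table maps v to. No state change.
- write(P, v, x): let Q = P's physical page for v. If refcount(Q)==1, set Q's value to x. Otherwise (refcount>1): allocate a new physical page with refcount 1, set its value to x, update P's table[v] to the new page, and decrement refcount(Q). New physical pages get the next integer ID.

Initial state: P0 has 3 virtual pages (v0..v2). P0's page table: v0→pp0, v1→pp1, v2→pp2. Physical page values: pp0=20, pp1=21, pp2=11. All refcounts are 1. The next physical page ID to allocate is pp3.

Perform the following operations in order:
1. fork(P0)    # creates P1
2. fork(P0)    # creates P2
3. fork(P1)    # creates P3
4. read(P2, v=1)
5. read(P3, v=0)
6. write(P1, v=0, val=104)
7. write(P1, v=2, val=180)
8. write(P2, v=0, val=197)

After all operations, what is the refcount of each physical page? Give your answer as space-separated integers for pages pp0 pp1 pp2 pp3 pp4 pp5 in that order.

Answer: 2 4 3 1 1 1

Derivation:
Op 1: fork(P0) -> P1. 3 ppages; refcounts: pp0:2 pp1:2 pp2:2
Op 2: fork(P0) -> P2. 3 ppages; refcounts: pp0:3 pp1:3 pp2:3
Op 3: fork(P1) -> P3. 3 ppages; refcounts: pp0:4 pp1:4 pp2:4
Op 4: read(P2, v1) -> 21. No state change.
Op 5: read(P3, v0) -> 20. No state change.
Op 6: write(P1, v0, 104). refcount(pp0)=4>1 -> COPY to pp3. 4 ppages; refcounts: pp0:3 pp1:4 pp2:4 pp3:1
Op 7: write(P1, v2, 180). refcount(pp2)=4>1 -> COPY to pp4. 5 ppages; refcounts: pp0:3 pp1:4 pp2:3 pp3:1 pp4:1
Op 8: write(P2, v0, 197). refcount(pp0)=3>1 -> COPY to pp5. 6 ppages; refcounts: pp0:2 pp1:4 pp2:3 pp3:1 pp4:1 pp5:1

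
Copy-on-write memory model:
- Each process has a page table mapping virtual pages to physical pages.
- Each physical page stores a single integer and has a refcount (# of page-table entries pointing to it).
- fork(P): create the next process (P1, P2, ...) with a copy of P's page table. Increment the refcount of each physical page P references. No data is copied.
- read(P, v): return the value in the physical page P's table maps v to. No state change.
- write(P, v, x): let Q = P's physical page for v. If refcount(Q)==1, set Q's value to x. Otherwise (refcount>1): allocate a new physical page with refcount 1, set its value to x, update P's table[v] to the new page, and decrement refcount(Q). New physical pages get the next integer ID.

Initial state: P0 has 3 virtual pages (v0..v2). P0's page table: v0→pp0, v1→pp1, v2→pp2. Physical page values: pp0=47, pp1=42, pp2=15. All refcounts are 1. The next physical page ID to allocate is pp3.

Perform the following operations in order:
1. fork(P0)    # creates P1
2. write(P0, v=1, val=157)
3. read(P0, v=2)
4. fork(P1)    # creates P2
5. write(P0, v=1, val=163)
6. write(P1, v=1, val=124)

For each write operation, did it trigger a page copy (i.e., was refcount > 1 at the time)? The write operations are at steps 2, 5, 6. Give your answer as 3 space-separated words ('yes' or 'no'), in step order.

Op 1: fork(P0) -> P1. 3 ppages; refcounts: pp0:2 pp1:2 pp2:2
Op 2: write(P0, v1, 157). refcount(pp1)=2>1 -> COPY to pp3. 4 ppages; refcounts: pp0:2 pp1:1 pp2:2 pp3:1
Op 3: read(P0, v2) -> 15. No state change.
Op 4: fork(P1) -> P2. 4 ppages; refcounts: pp0:3 pp1:2 pp2:3 pp3:1
Op 5: write(P0, v1, 163). refcount(pp3)=1 -> write in place. 4 ppages; refcounts: pp0:3 pp1:2 pp2:3 pp3:1
Op 6: write(P1, v1, 124). refcount(pp1)=2>1 -> COPY to pp4. 5 ppages; refcounts: pp0:3 pp1:1 pp2:3 pp3:1 pp4:1

yes no yes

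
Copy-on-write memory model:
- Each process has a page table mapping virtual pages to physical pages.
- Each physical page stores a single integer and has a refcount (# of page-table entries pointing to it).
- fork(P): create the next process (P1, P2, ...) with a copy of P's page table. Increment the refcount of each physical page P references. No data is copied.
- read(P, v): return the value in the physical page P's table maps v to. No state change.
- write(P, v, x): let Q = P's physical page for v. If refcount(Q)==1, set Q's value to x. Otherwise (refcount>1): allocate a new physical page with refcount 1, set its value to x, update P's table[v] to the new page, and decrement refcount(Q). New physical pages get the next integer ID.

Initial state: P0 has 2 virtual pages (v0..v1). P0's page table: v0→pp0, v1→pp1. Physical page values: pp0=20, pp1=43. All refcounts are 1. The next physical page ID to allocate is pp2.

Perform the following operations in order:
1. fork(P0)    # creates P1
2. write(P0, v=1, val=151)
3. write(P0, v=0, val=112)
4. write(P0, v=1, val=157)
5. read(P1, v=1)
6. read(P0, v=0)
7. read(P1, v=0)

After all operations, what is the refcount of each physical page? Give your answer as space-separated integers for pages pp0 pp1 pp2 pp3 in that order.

Op 1: fork(P0) -> P1. 2 ppages; refcounts: pp0:2 pp1:2
Op 2: write(P0, v1, 151). refcount(pp1)=2>1 -> COPY to pp2. 3 ppages; refcounts: pp0:2 pp1:1 pp2:1
Op 3: write(P0, v0, 112). refcount(pp0)=2>1 -> COPY to pp3. 4 ppages; refcounts: pp0:1 pp1:1 pp2:1 pp3:1
Op 4: write(P0, v1, 157). refcount(pp2)=1 -> write in place. 4 ppages; refcounts: pp0:1 pp1:1 pp2:1 pp3:1
Op 5: read(P1, v1) -> 43. No state change.
Op 6: read(P0, v0) -> 112. No state change.
Op 7: read(P1, v0) -> 20. No state change.

Answer: 1 1 1 1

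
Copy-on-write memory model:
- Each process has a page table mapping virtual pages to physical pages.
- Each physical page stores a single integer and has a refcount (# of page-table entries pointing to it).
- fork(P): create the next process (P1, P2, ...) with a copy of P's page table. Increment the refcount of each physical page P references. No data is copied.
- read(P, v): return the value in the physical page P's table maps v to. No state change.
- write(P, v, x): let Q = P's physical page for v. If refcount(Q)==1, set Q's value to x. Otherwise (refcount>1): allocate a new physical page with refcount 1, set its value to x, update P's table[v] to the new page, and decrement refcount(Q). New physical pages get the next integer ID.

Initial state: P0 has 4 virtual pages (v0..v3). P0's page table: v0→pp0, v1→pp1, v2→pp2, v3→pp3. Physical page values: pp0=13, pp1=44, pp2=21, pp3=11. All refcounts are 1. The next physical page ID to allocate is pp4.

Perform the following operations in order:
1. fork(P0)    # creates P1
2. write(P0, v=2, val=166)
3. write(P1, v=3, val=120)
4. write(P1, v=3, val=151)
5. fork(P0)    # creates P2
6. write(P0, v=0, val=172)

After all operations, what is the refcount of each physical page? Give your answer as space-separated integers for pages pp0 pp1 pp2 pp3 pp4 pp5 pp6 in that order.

Op 1: fork(P0) -> P1. 4 ppages; refcounts: pp0:2 pp1:2 pp2:2 pp3:2
Op 2: write(P0, v2, 166). refcount(pp2)=2>1 -> COPY to pp4. 5 ppages; refcounts: pp0:2 pp1:2 pp2:1 pp3:2 pp4:1
Op 3: write(P1, v3, 120). refcount(pp3)=2>1 -> COPY to pp5. 6 ppages; refcounts: pp0:2 pp1:2 pp2:1 pp3:1 pp4:1 pp5:1
Op 4: write(P1, v3, 151). refcount(pp5)=1 -> write in place. 6 ppages; refcounts: pp0:2 pp1:2 pp2:1 pp3:1 pp4:1 pp5:1
Op 5: fork(P0) -> P2. 6 ppages; refcounts: pp0:3 pp1:3 pp2:1 pp3:2 pp4:2 pp5:1
Op 6: write(P0, v0, 172). refcount(pp0)=3>1 -> COPY to pp6. 7 ppages; refcounts: pp0:2 pp1:3 pp2:1 pp3:2 pp4:2 pp5:1 pp6:1

Answer: 2 3 1 2 2 1 1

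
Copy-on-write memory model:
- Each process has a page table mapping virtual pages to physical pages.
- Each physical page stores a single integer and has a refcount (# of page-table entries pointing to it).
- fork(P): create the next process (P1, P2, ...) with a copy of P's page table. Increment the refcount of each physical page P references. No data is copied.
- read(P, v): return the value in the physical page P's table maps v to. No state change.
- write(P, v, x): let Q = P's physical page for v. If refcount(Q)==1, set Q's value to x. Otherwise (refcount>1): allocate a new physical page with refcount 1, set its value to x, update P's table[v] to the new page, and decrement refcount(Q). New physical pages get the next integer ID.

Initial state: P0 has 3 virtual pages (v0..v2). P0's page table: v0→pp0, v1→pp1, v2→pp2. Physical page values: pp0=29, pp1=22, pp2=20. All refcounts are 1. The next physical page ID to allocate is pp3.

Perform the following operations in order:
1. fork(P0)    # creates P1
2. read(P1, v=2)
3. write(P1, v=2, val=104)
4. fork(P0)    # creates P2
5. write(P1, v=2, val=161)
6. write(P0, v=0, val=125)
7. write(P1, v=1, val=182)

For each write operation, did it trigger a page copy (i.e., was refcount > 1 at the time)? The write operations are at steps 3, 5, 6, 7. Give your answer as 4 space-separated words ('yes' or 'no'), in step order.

Op 1: fork(P0) -> P1. 3 ppages; refcounts: pp0:2 pp1:2 pp2:2
Op 2: read(P1, v2) -> 20. No state change.
Op 3: write(P1, v2, 104). refcount(pp2)=2>1 -> COPY to pp3. 4 ppages; refcounts: pp0:2 pp1:2 pp2:1 pp3:1
Op 4: fork(P0) -> P2. 4 ppages; refcounts: pp0:3 pp1:3 pp2:2 pp3:1
Op 5: write(P1, v2, 161). refcount(pp3)=1 -> write in place. 4 ppages; refcounts: pp0:3 pp1:3 pp2:2 pp3:1
Op 6: write(P0, v0, 125). refcount(pp0)=3>1 -> COPY to pp4. 5 ppages; refcounts: pp0:2 pp1:3 pp2:2 pp3:1 pp4:1
Op 7: write(P1, v1, 182). refcount(pp1)=3>1 -> COPY to pp5. 6 ppages; refcounts: pp0:2 pp1:2 pp2:2 pp3:1 pp4:1 pp5:1

yes no yes yes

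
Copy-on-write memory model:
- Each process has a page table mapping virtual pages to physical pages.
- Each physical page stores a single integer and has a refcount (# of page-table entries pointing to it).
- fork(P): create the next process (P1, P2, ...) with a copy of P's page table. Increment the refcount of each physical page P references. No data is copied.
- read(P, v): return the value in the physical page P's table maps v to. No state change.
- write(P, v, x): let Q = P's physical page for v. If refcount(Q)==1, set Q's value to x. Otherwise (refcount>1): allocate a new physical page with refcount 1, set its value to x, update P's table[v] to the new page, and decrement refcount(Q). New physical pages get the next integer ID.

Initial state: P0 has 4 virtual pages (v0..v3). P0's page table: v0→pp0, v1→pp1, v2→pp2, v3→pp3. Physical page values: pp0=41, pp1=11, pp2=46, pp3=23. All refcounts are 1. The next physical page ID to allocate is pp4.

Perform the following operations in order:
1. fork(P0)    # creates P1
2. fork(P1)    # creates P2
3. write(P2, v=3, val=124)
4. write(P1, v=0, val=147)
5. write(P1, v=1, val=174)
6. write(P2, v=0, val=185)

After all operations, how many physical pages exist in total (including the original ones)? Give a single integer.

Answer: 8

Derivation:
Op 1: fork(P0) -> P1. 4 ppages; refcounts: pp0:2 pp1:2 pp2:2 pp3:2
Op 2: fork(P1) -> P2. 4 ppages; refcounts: pp0:3 pp1:3 pp2:3 pp3:3
Op 3: write(P2, v3, 124). refcount(pp3)=3>1 -> COPY to pp4. 5 ppages; refcounts: pp0:3 pp1:3 pp2:3 pp3:2 pp4:1
Op 4: write(P1, v0, 147). refcount(pp0)=3>1 -> COPY to pp5. 6 ppages; refcounts: pp0:2 pp1:3 pp2:3 pp3:2 pp4:1 pp5:1
Op 5: write(P1, v1, 174). refcount(pp1)=3>1 -> COPY to pp6. 7 ppages; refcounts: pp0:2 pp1:2 pp2:3 pp3:2 pp4:1 pp5:1 pp6:1
Op 6: write(P2, v0, 185). refcount(pp0)=2>1 -> COPY to pp7. 8 ppages; refcounts: pp0:1 pp1:2 pp2:3 pp3:2 pp4:1 pp5:1 pp6:1 pp7:1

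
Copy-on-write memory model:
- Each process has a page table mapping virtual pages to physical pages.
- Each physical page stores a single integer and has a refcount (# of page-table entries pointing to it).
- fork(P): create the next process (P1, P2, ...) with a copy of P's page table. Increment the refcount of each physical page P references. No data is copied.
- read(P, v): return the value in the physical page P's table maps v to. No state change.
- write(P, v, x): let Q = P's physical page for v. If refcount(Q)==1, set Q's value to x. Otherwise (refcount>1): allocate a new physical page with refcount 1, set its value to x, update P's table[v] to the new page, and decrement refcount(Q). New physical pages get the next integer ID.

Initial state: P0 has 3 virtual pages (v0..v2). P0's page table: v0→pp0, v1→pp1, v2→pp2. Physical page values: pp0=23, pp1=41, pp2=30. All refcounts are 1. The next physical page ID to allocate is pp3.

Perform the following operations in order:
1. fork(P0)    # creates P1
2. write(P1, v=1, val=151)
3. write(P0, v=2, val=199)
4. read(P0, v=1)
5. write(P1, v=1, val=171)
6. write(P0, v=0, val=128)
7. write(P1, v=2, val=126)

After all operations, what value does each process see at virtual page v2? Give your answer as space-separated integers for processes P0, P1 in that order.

Answer: 199 126

Derivation:
Op 1: fork(P0) -> P1. 3 ppages; refcounts: pp0:2 pp1:2 pp2:2
Op 2: write(P1, v1, 151). refcount(pp1)=2>1 -> COPY to pp3. 4 ppages; refcounts: pp0:2 pp1:1 pp2:2 pp3:1
Op 3: write(P0, v2, 199). refcount(pp2)=2>1 -> COPY to pp4. 5 ppages; refcounts: pp0:2 pp1:1 pp2:1 pp3:1 pp4:1
Op 4: read(P0, v1) -> 41. No state change.
Op 5: write(P1, v1, 171). refcount(pp3)=1 -> write in place. 5 ppages; refcounts: pp0:2 pp1:1 pp2:1 pp3:1 pp4:1
Op 6: write(P0, v0, 128). refcount(pp0)=2>1 -> COPY to pp5. 6 ppages; refcounts: pp0:1 pp1:1 pp2:1 pp3:1 pp4:1 pp5:1
Op 7: write(P1, v2, 126). refcount(pp2)=1 -> write in place. 6 ppages; refcounts: pp0:1 pp1:1 pp2:1 pp3:1 pp4:1 pp5:1
P0: v2 -> pp4 = 199
P1: v2 -> pp2 = 126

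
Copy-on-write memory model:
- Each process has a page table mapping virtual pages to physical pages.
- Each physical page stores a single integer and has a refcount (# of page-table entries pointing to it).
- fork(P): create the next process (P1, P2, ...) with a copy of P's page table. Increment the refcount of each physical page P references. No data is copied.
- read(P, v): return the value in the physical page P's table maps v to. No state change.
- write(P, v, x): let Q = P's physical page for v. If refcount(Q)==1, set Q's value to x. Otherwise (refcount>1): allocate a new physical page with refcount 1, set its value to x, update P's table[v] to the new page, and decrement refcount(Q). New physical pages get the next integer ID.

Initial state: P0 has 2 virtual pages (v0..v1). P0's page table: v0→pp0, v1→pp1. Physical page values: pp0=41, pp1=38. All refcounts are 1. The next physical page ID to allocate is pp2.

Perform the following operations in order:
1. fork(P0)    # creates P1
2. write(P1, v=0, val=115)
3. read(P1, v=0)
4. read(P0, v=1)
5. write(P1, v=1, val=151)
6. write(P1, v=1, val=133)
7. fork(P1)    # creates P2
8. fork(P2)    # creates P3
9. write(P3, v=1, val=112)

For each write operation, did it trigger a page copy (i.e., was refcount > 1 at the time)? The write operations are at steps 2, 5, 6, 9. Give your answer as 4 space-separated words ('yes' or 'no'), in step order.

Op 1: fork(P0) -> P1. 2 ppages; refcounts: pp0:2 pp1:2
Op 2: write(P1, v0, 115). refcount(pp0)=2>1 -> COPY to pp2. 3 ppages; refcounts: pp0:1 pp1:2 pp2:1
Op 3: read(P1, v0) -> 115. No state change.
Op 4: read(P0, v1) -> 38. No state change.
Op 5: write(P1, v1, 151). refcount(pp1)=2>1 -> COPY to pp3. 4 ppages; refcounts: pp0:1 pp1:1 pp2:1 pp3:1
Op 6: write(P1, v1, 133). refcount(pp3)=1 -> write in place. 4 ppages; refcounts: pp0:1 pp1:1 pp2:1 pp3:1
Op 7: fork(P1) -> P2. 4 ppages; refcounts: pp0:1 pp1:1 pp2:2 pp3:2
Op 8: fork(P2) -> P3. 4 ppages; refcounts: pp0:1 pp1:1 pp2:3 pp3:3
Op 9: write(P3, v1, 112). refcount(pp3)=3>1 -> COPY to pp4. 5 ppages; refcounts: pp0:1 pp1:1 pp2:3 pp3:2 pp4:1

yes yes no yes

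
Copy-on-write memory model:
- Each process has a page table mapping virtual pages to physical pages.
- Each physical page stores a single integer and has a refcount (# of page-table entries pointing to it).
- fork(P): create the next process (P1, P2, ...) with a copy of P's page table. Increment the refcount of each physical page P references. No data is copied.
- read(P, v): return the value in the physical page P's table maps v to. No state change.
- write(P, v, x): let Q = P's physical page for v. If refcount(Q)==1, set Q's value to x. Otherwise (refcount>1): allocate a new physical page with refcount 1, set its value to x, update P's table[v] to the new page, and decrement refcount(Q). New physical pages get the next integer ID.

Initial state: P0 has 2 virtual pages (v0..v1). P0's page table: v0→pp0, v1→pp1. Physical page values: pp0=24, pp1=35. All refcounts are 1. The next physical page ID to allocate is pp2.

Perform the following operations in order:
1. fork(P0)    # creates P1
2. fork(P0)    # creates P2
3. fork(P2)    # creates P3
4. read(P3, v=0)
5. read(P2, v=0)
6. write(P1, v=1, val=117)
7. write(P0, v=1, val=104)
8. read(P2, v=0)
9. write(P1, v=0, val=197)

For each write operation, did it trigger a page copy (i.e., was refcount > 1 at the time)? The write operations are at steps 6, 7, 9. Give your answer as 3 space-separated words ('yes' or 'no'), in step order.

Op 1: fork(P0) -> P1. 2 ppages; refcounts: pp0:2 pp1:2
Op 2: fork(P0) -> P2. 2 ppages; refcounts: pp0:3 pp1:3
Op 3: fork(P2) -> P3. 2 ppages; refcounts: pp0:4 pp1:4
Op 4: read(P3, v0) -> 24. No state change.
Op 5: read(P2, v0) -> 24. No state change.
Op 6: write(P1, v1, 117). refcount(pp1)=4>1 -> COPY to pp2. 3 ppages; refcounts: pp0:4 pp1:3 pp2:1
Op 7: write(P0, v1, 104). refcount(pp1)=3>1 -> COPY to pp3. 4 ppages; refcounts: pp0:4 pp1:2 pp2:1 pp3:1
Op 8: read(P2, v0) -> 24. No state change.
Op 9: write(P1, v0, 197). refcount(pp0)=4>1 -> COPY to pp4. 5 ppages; refcounts: pp0:3 pp1:2 pp2:1 pp3:1 pp4:1

yes yes yes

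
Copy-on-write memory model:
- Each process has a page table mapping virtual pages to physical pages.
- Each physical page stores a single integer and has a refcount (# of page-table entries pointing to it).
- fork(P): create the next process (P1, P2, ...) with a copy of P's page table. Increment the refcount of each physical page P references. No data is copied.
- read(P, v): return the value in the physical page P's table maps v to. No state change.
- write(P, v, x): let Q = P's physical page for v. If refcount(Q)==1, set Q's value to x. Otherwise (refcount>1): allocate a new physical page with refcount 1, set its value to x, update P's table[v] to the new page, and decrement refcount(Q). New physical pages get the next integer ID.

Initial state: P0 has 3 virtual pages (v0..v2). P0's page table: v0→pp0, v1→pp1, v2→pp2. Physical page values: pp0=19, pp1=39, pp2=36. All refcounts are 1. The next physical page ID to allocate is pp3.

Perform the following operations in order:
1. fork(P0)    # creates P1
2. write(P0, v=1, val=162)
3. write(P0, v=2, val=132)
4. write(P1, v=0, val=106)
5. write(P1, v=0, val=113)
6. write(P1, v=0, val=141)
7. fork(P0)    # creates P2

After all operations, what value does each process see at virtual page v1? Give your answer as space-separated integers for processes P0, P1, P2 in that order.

Op 1: fork(P0) -> P1. 3 ppages; refcounts: pp0:2 pp1:2 pp2:2
Op 2: write(P0, v1, 162). refcount(pp1)=2>1 -> COPY to pp3. 4 ppages; refcounts: pp0:2 pp1:1 pp2:2 pp3:1
Op 3: write(P0, v2, 132). refcount(pp2)=2>1 -> COPY to pp4. 5 ppages; refcounts: pp0:2 pp1:1 pp2:1 pp3:1 pp4:1
Op 4: write(P1, v0, 106). refcount(pp0)=2>1 -> COPY to pp5. 6 ppages; refcounts: pp0:1 pp1:1 pp2:1 pp3:1 pp4:1 pp5:1
Op 5: write(P1, v0, 113). refcount(pp5)=1 -> write in place. 6 ppages; refcounts: pp0:1 pp1:1 pp2:1 pp3:1 pp4:1 pp5:1
Op 6: write(P1, v0, 141). refcount(pp5)=1 -> write in place. 6 ppages; refcounts: pp0:1 pp1:1 pp2:1 pp3:1 pp4:1 pp5:1
Op 7: fork(P0) -> P2. 6 ppages; refcounts: pp0:2 pp1:1 pp2:1 pp3:2 pp4:2 pp5:1
P0: v1 -> pp3 = 162
P1: v1 -> pp1 = 39
P2: v1 -> pp3 = 162

Answer: 162 39 162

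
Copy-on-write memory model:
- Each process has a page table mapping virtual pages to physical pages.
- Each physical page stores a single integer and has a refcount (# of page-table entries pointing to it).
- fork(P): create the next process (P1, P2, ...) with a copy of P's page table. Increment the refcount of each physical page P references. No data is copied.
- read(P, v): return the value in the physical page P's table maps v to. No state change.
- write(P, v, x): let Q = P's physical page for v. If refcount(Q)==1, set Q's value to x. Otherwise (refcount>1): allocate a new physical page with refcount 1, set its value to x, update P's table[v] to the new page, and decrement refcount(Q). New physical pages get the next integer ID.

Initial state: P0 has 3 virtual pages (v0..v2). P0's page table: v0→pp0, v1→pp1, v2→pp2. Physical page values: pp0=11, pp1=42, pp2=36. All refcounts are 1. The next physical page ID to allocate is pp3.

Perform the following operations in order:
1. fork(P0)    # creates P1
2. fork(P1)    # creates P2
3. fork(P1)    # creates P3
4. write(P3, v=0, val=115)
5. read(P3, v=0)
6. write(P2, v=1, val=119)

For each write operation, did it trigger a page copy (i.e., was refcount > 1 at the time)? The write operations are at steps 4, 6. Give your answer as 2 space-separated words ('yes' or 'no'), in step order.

Op 1: fork(P0) -> P1. 3 ppages; refcounts: pp0:2 pp1:2 pp2:2
Op 2: fork(P1) -> P2. 3 ppages; refcounts: pp0:3 pp1:3 pp2:3
Op 3: fork(P1) -> P3. 3 ppages; refcounts: pp0:4 pp1:4 pp2:4
Op 4: write(P3, v0, 115). refcount(pp0)=4>1 -> COPY to pp3. 4 ppages; refcounts: pp0:3 pp1:4 pp2:4 pp3:1
Op 5: read(P3, v0) -> 115. No state change.
Op 6: write(P2, v1, 119). refcount(pp1)=4>1 -> COPY to pp4. 5 ppages; refcounts: pp0:3 pp1:3 pp2:4 pp3:1 pp4:1

yes yes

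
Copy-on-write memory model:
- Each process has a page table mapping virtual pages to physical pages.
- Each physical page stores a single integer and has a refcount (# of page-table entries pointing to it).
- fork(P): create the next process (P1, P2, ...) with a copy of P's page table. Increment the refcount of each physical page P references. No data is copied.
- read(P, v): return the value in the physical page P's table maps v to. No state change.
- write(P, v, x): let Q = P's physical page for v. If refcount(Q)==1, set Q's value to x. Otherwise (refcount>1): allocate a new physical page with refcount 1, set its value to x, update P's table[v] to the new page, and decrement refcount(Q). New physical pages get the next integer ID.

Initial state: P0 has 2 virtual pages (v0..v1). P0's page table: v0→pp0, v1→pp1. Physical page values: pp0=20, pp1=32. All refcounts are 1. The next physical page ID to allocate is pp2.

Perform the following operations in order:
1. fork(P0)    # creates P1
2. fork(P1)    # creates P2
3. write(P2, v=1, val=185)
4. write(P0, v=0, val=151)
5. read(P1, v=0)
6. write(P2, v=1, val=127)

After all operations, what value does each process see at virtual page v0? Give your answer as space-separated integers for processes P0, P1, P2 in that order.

Op 1: fork(P0) -> P1. 2 ppages; refcounts: pp0:2 pp1:2
Op 2: fork(P1) -> P2. 2 ppages; refcounts: pp0:3 pp1:3
Op 3: write(P2, v1, 185). refcount(pp1)=3>1 -> COPY to pp2. 3 ppages; refcounts: pp0:3 pp1:2 pp2:1
Op 4: write(P0, v0, 151). refcount(pp0)=3>1 -> COPY to pp3. 4 ppages; refcounts: pp0:2 pp1:2 pp2:1 pp3:1
Op 5: read(P1, v0) -> 20. No state change.
Op 6: write(P2, v1, 127). refcount(pp2)=1 -> write in place. 4 ppages; refcounts: pp0:2 pp1:2 pp2:1 pp3:1
P0: v0 -> pp3 = 151
P1: v0 -> pp0 = 20
P2: v0 -> pp0 = 20

Answer: 151 20 20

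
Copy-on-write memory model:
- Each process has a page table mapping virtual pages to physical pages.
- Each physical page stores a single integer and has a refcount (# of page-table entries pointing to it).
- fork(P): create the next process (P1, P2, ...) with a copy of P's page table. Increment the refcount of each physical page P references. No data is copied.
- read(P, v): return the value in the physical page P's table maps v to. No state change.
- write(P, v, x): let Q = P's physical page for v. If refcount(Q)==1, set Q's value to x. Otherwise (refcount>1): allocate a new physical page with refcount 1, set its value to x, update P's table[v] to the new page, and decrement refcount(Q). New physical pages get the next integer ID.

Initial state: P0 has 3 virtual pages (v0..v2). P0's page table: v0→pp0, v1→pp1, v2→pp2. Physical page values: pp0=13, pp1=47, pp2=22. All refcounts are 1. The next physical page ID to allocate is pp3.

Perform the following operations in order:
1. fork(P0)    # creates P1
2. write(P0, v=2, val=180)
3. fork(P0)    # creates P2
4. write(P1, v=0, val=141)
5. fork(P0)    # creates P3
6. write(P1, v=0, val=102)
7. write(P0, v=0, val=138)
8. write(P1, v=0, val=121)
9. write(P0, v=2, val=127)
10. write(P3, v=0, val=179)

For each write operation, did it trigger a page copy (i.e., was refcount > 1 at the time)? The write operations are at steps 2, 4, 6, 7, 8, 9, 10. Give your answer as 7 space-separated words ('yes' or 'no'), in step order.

Op 1: fork(P0) -> P1. 3 ppages; refcounts: pp0:2 pp1:2 pp2:2
Op 2: write(P0, v2, 180). refcount(pp2)=2>1 -> COPY to pp3. 4 ppages; refcounts: pp0:2 pp1:2 pp2:1 pp3:1
Op 3: fork(P0) -> P2. 4 ppages; refcounts: pp0:3 pp1:3 pp2:1 pp3:2
Op 4: write(P1, v0, 141). refcount(pp0)=3>1 -> COPY to pp4. 5 ppages; refcounts: pp0:2 pp1:3 pp2:1 pp3:2 pp4:1
Op 5: fork(P0) -> P3. 5 ppages; refcounts: pp0:3 pp1:4 pp2:1 pp3:3 pp4:1
Op 6: write(P1, v0, 102). refcount(pp4)=1 -> write in place. 5 ppages; refcounts: pp0:3 pp1:4 pp2:1 pp3:3 pp4:1
Op 7: write(P0, v0, 138). refcount(pp0)=3>1 -> COPY to pp5. 6 ppages; refcounts: pp0:2 pp1:4 pp2:1 pp3:3 pp4:1 pp5:1
Op 8: write(P1, v0, 121). refcount(pp4)=1 -> write in place. 6 ppages; refcounts: pp0:2 pp1:4 pp2:1 pp3:3 pp4:1 pp5:1
Op 9: write(P0, v2, 127). refcount(pp3)=3>1 -> COPY to pp6. 7 ppages; refcounts: pp0:2 pp1:4 pp2:1 pp3:2 pp4:1 pp5:1 pp6:1
Op 10: write(P3, v0, 179). refcount(pp0)=2>1 -> COPY to pp7. 8 ppages; refcounts: pp0:1 pp1:4 pp2:1 pp3:2 pp4:1 pp5:1 pp6:1 pp7:1

yes yes no yes no yes yes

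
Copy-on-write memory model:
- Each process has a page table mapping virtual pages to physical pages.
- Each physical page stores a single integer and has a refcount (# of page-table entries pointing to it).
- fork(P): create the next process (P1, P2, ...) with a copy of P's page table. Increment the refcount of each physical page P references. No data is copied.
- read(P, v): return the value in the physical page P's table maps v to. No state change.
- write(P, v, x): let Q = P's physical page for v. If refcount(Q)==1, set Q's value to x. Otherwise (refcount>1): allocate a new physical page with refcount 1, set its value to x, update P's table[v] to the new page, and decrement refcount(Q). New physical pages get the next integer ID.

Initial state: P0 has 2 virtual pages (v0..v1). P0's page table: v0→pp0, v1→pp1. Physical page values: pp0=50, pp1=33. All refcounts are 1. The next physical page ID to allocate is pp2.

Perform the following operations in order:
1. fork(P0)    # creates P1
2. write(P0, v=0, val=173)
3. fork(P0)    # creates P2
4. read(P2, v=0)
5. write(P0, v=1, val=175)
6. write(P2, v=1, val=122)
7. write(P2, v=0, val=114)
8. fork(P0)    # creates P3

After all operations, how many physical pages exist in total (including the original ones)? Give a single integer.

Op 1: fork(P0) -> P1. 2 ppages; refcounts: pp0:2 pp1:2
Op 2: write(P0, v0, 173). refcount(pp0)=2>1 -> COPY to pp2. 3 ppages; refcounts: pp0:1 pp1:2 pp2:1
Op 3: fork(P0) -> P2. 3 ppages; refcounts: pp0:1 pp1:3 pp2:2
Op 4: read(P2, v0) -> 173. No state change.
Op 5: write(P0, v1, 175). refcount(pp1)=3>1 -> COPY to pp3. 4 ppages; refcounts: pp0:1 pp1:2 pp2:2 pp3:1
Op 6: write(P2, v1, 122). refcount(pp1)=2>1 -> COPY to pp4. 5 ppages; refcounts: pp0:1 pp1:1 pp2:2 pp3:1 pp4:1
Op 7: write(P2, v0, 114). refcount(pp2)=2>1 -> COPY to pp5. 6 ppages; refcounts: pp0:1 pp1:1 pp2:1 pp3:1 pp4:1 pp5:1
Op 8: fork(P0) -> P3. 6 ppages; refcounts: pp0:1 pp1:1 pp2:2 pp3:2 pp4:1 pp5:1

Answer: 6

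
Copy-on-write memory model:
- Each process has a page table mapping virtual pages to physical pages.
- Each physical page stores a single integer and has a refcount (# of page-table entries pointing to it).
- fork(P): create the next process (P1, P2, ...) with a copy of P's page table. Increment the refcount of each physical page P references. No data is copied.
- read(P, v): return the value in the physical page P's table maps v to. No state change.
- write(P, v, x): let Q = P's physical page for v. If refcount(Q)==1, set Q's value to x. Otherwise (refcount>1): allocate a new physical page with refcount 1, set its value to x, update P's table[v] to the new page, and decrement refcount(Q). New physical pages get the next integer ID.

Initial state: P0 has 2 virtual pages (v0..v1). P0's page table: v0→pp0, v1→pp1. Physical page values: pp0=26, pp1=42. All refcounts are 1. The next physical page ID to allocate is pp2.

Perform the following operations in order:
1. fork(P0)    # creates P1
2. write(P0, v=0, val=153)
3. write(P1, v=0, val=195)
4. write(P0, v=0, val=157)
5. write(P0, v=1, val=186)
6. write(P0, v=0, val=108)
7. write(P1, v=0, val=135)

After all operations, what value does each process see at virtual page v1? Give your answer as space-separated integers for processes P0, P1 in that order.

Op 1: fork(P0) -> P1. 2 ppages; refcounts: pp0:2 pp1:2
Op 2: write(P0, v0, 153). refcount(pp0)=2>1 -> COPY to pp2. 3 ppages; refcounts: pp0:1 pp1:2 pp2:1
Op 3: write(P1, v0, 195). refcount(pp0)=1 -> write in place. 3 ppages; refcounts: pp0:1 pp1:2 pp2:1
Op 4: write(P0, v0, 157). refcount(pp2)=1 -> write in place. 3 ppages; refcounts: pp0:1 pp1:2 pp2:1
Op 5: write(P0, v1, 186). refcount(pp1)=2>1 -> COPY to pp3. 4 ppages; refcounts: pp0:1 pp1:1 pp2:1 pp3:1
Op 6: write(P0, v0, 108). refcount(pp2)=1 -> write in place. 4 ppages; refcounts: pp0:1 pp1:1 pp2:1 pp3:1
Op 7: write(P1, v0, 135). refcount(pp0)=1 -> write in place. 4 ppages; refcounts: pp0:1 pp1:1 pp2:1 pp3:1
P0: v1 -> pp3 = 186
P1: v1 -> pp1 = 42

Answer: 186 42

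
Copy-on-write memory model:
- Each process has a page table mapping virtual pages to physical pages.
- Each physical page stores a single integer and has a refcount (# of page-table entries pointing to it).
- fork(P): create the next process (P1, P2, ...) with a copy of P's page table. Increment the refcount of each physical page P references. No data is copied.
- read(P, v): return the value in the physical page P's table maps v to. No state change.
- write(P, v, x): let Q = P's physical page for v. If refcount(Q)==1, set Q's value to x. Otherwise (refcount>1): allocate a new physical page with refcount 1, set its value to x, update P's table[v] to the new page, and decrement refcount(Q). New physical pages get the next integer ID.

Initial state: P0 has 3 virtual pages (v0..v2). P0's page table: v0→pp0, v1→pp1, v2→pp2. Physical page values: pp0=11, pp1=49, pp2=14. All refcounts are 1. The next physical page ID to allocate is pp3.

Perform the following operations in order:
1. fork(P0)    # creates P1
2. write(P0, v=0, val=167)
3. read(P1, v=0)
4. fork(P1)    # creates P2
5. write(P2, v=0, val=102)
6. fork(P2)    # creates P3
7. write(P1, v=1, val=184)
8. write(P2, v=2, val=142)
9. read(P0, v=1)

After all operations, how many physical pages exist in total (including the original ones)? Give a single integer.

Op 1: fork(P0) -> P1. 3 ppages; refcounts: pp0:2 pp1:2 pp2:2
Op 2: write(P0, v0, 167). refcount(pp0)=2>1 -> COPY to pp3. 4 ppages; refcounts: pp0:1 pp1:2 pp2:2 pp3:1
Op 3: read(P1, v0) -> 11. No state change.
Op 4: fork(P1) -> P2. 4 ppages; refcounts: pp0:2 pp1:3 pp2:3 pp3:1
Op 5: write(P2, v0, 102). refcount(pp0)=2>1 -> COPY to pp4. 5 ppages; refcounts: pp0:1 pp1:3 pp2:3 pp3:1 pp4:1
Op 6: fork(P2) -> P3. 5 ppages; refcounts: pp0:1 pp1:4 pp2:4 pp3:1 pp4:2
Op 7: write(P1, v1, 184). refcount(pp1)=4>1 -> COPY to pp5. 6 ppages; refcounts: pp0:1 pp1:3 pp2:4 pp3:1 pp4:2 pp5:1
Op 8: write(P2, v2, 142). refcount(pp2)=4>1 -> COPY to pp6. 7 ppages; refcounts: pp0:1 pp1:3 pp2:3 pp3:1 pp4:2 pp5:1 pp6:1
Op 9: read(P0, v1) -> 49. No state change.

Answer: 7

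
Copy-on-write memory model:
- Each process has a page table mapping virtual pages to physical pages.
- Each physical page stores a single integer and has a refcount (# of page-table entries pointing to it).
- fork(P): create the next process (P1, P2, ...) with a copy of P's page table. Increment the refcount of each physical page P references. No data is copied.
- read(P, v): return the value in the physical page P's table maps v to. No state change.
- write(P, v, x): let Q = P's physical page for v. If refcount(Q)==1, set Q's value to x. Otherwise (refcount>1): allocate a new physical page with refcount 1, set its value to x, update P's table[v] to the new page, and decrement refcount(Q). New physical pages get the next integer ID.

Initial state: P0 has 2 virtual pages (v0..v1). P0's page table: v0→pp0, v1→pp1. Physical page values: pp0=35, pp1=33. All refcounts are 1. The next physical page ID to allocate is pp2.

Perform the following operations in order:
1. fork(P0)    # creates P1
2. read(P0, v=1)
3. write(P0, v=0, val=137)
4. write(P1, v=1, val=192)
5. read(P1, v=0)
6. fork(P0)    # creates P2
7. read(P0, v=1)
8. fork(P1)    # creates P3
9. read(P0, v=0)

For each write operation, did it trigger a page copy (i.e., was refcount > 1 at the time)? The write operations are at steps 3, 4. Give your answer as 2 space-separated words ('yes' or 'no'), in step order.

Op 1: fork(P0) -> P1. 2 ppages; refcounts: pp0:2 pp1:2
Op 2: read(P0, v1) -> 33. No state change.
Op 3: write(P0, v0, 137). refcount(pp0)=2>1 -> COPY to pp2. 3 ppages; refcounts: pp0:1 pp1:2 pp2:1
Op 4: write(P1, v1, 192). refcount(pp1)=2>1 -> COPY to pp3. 4 ppages; refcounts: pp0:1 pp1:1 pp2:1 pp3:1
Op 5: read(P1, v0) -> 35. No state change.
Op 6: fork(P0) -> P2. 4 ppages; refcounts: pp0:1 pp1:2 pp2:2 pp3:1
Op 7: read(P0, v1) -> 33. No state change.
Op 8: fork(P1) -> P3. 4 ppages; refcounts: pp0:2 pp1:2 pp2:2 pp3:2
Op 9: read(P0, v0) -> 137. No state change.

yes yes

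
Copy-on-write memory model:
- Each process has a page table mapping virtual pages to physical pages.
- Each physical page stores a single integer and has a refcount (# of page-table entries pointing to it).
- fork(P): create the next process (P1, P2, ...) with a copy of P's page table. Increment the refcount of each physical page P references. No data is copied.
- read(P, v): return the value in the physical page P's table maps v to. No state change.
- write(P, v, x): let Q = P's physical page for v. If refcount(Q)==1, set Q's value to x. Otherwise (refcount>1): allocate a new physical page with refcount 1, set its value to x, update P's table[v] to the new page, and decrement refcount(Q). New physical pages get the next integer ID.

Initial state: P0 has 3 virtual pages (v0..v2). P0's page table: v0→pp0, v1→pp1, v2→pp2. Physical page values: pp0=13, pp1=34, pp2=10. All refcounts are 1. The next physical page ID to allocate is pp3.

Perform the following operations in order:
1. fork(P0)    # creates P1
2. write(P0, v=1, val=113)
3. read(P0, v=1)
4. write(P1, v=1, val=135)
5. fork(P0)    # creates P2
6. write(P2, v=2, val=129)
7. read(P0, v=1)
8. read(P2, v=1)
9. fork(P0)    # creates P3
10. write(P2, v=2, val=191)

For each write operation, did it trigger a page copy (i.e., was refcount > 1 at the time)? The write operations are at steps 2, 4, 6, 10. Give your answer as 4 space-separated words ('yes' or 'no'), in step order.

Op 1: fork(P0) -> P1. 3 ppages; refcounts: pp0:2 pp1:2 pp2:2
Op 2: write(P0, v1, 113). refcount(pp1)=2>1 -> COPY to pp3. 4 ppages; refcounts: pp0:2 pp1:1 pp2:2 pp3:1
Op 3: read(P0, v1) -> 113. No state change.
Op 4: write(P1, v1, 135). refcount(pp1)=1 -> write in place. 4 ppages; refcounts: pp0:2 pp1:1 pp2:2 pp3:1
Op 5: fork(P0) -> P2. 4 ppages; refcounts: pp0:3 pp1:1 pp2:3 pp3:2
Op 6: write(P2, v2, 129). refcount(pp2)=3>1 -> COPY to pp4. 5 ppages; refcounts: pp0:3 pp1:1 pp2:2 pp3:2 pp4:1
Op 7: read(P0, v1) -> 113. No state change.
Op 8: read(P2, v1) -> 113. No state change.
Op 9: fork(P0) -> P3. 5 ppages; refcounts: pp0:4 pp1:1 pp2:3 pp3:3 pp4:1
Op 10: write(P2, v2, 191). refcount(pp4)=1 -> write in place. 5 ppages; refcounts: pp0:4 pp1:1 pp2:3 pp3:3 pp4:1

yes no yes no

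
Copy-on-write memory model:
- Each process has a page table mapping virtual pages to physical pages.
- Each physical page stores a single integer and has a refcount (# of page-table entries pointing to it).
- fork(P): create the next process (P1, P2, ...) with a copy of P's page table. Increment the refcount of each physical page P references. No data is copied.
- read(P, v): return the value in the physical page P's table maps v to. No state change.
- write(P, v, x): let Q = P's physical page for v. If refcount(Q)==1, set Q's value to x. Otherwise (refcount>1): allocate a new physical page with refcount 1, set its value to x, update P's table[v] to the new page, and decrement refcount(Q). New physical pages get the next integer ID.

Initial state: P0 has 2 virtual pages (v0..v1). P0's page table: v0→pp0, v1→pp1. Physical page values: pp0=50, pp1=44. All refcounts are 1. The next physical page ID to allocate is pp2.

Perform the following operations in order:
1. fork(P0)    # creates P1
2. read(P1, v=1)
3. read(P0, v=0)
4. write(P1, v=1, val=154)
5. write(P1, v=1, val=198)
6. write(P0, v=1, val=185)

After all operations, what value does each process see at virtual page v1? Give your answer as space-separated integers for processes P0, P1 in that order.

Answer: 185 198

Derivation:
Op 1: fork(P0) -> P1. 2 ppages; refcounts: pp0:2 pp1:2
Op 2: read(P1, v1) -> 44. No state change.
Op 3: read(P0, v0) -> 50. No state change.
Op 4: write(P1, v1, 154). refcount(pp1)=2>1 -> COPY to pp2. 3 ppages; refcounts: pp0:2 pp1:1 pp2:1
Op 5: write(P1, v1, 198). refcount(pp2)=1 -> write in place. 3 ppages; refcounts: pp0:2 pp1:1 pp2:1
Op 6: write(P0, v1, 185). refcount(pp1)=1 -> write in place. 3 ppages; refcounts: pp0:2 pp1:1 pp2:1
P0: v1 -> pp1 = 185
P1: v1 -> pp2 = 198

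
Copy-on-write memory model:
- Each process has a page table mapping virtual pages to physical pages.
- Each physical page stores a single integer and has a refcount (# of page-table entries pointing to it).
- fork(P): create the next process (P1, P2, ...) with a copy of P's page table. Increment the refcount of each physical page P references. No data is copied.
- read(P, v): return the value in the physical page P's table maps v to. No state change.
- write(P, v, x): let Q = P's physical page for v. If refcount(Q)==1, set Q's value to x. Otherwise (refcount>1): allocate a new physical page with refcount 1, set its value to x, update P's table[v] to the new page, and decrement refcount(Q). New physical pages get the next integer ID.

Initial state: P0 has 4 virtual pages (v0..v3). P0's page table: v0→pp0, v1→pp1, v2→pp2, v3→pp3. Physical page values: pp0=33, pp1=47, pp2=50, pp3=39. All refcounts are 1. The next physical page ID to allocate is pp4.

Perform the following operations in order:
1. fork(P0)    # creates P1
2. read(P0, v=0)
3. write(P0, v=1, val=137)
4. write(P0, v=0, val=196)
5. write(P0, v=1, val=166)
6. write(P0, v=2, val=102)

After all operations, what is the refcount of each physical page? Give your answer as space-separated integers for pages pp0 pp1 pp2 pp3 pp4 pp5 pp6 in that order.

Op 1: fork(P0) -> P1. 4 ppages; refcounts: pp0:2 pp1:2 pp2:2 pp3:2
Op 2: read(P0, v0) -> 33. No state change.
Op 3: write(P0, v1, 137). refcount(pp1)=2>1 -> COPY to pp4. 5 ppages; refcounts: pp0:2 pp1:1 pp2:2 pp3:2 pp4:1
Op 4: write(P0, v0, 196). refcount(pp0)=2>1 -> COPY to pp5. 6 ppages; refcounts: pp0:1 pp1:1 pp2:2 pp3:2 pp4:1 pp5:1
Op 5: write(P0, v1, 166). refcount(pp4)=1 -> write in place. 6 ppages; refcounts: pp0:1 pp1:1 pp2:2 pp3:2 pp4:1 pp5:1
Op 6: write(P0, v2, 102). refcount(pp2)=2>1 -> COPY to pp6. 7 ppages; refcounts: pp0:1 pp1:1 pp2:1 pp3:2 pp4:1 pp5:1 pp6:1

Answer: 1 1 1 2 1 1 1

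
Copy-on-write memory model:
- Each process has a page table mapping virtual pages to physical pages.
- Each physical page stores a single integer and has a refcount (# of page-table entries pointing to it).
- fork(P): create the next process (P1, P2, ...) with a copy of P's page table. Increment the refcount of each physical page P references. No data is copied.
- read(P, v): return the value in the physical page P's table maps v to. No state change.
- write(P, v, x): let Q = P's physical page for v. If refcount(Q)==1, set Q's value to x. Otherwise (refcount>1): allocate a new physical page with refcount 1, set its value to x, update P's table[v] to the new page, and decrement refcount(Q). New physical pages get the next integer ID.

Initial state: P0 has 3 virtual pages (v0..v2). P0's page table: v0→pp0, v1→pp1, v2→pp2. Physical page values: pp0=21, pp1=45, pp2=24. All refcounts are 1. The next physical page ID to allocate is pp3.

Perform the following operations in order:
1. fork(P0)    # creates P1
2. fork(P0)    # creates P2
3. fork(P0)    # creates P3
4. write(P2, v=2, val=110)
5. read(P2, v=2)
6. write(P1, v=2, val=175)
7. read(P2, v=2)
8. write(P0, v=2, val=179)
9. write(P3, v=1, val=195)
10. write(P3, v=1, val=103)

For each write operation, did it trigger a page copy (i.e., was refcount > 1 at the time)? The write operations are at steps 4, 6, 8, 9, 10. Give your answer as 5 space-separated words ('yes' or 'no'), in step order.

Op 1: fork(P0) -> P1. 3 ppages; refcounts: pp0:2 pp1:2 pp2:2
Op 2: fork(P0) -> P2. 3 ppages; refcounts: pp0:3 pp1:3 pp2:3
Op 3: fork(P0) -> P3. 3 ppages; refcounts: pp0:4 pp1:4 pp2:4
Op 4: write(P2, v2, 110). refcount(pp2)=4>1 -> COPY to pp3. 4 ppages; refcounts: pp0:4 pp1:4 pp2:3 pp3:1
Op 5: read(P2, v2) -> 110. No state change.
Op 6: write(P1, v2, 175). refcount(pp2)=3>1 -> COPY to pp4. 5 ppages; refcounts: pp0:4 pp1:4 pp2:2 pp3:1 pp4:1
Op 7: read(P2, v2) -> 110. No state change.
Op 8: write(P0, v2, 179). refcount(pp2)=2>1 -> COPY to pp5. 6 ppages; refcounts: pp0:4 pp1:4 pp2:1 pp3:1 pp4:1 pp5:1
Op 9: write(P3, v1, 195). refcount(pp1)=4>1 -> COPY to pp6. 7 ppages; refcounts: pp0:4 pp1:3 pp2:1 pp3:1 pp4:1 pp5:1 pp6:1
Op 10: write(P3, v1, 103). refcount(pp6)=1 -> write in place. 7 ppages; refcounts: pp0:4 pp1:3 pp2:1 pp3:1 pp4:1 pp5:1 pp6:1

yes yes yes yes no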